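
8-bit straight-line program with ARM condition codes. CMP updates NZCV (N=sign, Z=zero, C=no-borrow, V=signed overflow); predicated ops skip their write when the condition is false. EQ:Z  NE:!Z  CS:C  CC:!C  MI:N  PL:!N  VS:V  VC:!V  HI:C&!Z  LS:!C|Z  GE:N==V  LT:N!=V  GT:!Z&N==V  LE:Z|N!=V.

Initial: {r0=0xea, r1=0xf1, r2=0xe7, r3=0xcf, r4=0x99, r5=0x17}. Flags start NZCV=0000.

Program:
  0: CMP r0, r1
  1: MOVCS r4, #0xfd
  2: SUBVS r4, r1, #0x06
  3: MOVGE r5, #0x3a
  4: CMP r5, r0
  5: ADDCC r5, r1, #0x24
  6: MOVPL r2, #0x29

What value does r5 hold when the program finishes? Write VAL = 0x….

[0] flags=1000 → (cmp)
[1] flags=1000 CS?F → skip
[2] flags=1000 VS?F → skip
[3] flags=1000 GE?F → skip
[4] flags=0000 → (cmp)
[5] flags=0000 CC?T → r5=0x15
[6] flags=0000 PL?T → r2=0x29

VAL = 0x15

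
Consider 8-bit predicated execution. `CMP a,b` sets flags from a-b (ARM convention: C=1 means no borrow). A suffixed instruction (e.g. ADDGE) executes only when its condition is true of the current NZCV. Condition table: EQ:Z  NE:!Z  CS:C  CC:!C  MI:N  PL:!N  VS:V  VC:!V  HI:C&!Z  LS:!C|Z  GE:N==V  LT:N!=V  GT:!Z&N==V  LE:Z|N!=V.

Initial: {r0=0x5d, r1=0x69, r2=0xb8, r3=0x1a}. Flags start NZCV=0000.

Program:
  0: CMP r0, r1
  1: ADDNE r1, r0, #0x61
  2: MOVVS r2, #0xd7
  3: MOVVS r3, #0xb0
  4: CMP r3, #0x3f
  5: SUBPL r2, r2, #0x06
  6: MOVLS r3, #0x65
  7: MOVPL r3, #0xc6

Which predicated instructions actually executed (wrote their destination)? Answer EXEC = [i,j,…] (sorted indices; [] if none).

0: ✓ CMP  NZCV=1000
1: ✓ ADDNE  r1←0xbe
2: · MOVVS
3: · MOVVS
4: ✓ CMP  NZCV=1000
5: · SUBPL
6: ✓ MOVLS  r3←0x65
7: · MOVPL

EXEC = [1,6]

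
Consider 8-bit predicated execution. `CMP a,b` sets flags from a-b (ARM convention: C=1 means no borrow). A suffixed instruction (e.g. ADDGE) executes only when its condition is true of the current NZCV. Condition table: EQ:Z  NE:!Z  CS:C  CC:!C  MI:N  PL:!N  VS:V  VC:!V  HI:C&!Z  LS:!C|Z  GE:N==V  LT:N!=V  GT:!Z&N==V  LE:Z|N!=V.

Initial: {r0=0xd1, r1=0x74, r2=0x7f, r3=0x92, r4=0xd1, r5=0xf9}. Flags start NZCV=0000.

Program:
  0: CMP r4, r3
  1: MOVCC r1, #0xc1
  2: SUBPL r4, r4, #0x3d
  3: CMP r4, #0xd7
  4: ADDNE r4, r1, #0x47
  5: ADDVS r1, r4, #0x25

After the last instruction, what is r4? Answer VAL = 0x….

0: ✓ CMP  NZCV=0010
1: · MOVCC
2: ✓ SUBPL  r4←0x94
3: ✓ CMP  NZCV=1000
4: ✓ ADDNE  r4←0xbb
5: · ADDVS

VAL = 0xbb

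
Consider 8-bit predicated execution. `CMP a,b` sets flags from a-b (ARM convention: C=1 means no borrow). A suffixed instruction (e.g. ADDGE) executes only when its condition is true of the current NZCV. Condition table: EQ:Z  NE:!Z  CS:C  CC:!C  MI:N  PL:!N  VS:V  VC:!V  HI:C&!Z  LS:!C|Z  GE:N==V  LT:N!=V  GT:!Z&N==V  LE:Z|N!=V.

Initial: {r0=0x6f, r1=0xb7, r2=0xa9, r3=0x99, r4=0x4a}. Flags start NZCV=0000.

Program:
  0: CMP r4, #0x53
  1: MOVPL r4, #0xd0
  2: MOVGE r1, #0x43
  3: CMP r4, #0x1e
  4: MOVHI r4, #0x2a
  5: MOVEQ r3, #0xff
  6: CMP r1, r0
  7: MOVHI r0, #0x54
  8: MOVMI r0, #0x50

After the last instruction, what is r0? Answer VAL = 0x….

[0] flags=1000 → (cmp)
[1] flags=1000 PL?F → skip
[2] flags=1000 GE?F → skip
[3] flags=0010 → (cmp)
[4] flags=0010 HI?T → r4=0x2a
[5] flags=0010 EQ?F → skip
[6] flags=0011 → (cmp)
[7] flags=0011 HI?T → r0=0x54
[8] flags=0011 MI?F → skip

VAL = 0x54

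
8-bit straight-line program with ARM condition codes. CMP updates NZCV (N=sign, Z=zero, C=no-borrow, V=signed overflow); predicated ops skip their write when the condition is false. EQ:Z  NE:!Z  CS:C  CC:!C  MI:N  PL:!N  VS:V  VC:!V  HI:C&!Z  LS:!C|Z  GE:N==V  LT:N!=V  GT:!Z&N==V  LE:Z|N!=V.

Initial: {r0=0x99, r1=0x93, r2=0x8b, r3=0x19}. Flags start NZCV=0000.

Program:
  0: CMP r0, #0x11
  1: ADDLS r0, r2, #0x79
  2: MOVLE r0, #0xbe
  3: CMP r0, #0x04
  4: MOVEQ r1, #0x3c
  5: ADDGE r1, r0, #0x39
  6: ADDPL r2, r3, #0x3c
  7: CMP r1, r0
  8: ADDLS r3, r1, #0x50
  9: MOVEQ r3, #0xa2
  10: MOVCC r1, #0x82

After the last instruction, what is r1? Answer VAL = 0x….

0: ✓ CMP  NZCV=1010
1: · ADDLS
2: ✓ MOVLE  r0←0xbe
3: ✓ CMP  NZCV=1010
4: · MOVEQ
5: · ADDGE
6: · ADDPL
7: ✓ CMP  NZCV=1000
8: ✓ ADDLS  r3←0xe3
9: · MOVEQ
10: ✓ MOVCC  r1←0x82

VAL = 0x82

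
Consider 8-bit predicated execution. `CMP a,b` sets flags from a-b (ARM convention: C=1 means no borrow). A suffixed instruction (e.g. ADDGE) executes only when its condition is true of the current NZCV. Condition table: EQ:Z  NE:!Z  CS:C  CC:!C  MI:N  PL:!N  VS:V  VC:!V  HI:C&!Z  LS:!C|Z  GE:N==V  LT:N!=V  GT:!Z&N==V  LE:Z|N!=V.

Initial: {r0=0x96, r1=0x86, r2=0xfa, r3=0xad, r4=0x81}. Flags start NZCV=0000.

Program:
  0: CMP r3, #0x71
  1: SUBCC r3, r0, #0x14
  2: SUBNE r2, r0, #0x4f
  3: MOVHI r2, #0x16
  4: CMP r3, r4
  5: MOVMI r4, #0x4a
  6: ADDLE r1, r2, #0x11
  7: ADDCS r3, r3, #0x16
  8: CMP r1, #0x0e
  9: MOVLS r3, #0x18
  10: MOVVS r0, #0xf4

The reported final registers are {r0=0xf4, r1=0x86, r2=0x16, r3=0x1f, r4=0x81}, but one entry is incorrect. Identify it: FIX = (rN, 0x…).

0: ✓ CMP  NZCV=0011
1: · SUBCC
2: ✓ SUBNE  r2←0x47
3: ✓ MOVHI  r2←0x16
4: ✓ CMP  NZCV=0010
5: · MOVMI
6: · ADDLE
7: ✓ ADDCS  r3←0xc3
8: ✓ CMP  NZCV=0011
9: · MOVLS
10: ✓ MOVVS  r0←0xf4

FIX = (r3, 0xc3)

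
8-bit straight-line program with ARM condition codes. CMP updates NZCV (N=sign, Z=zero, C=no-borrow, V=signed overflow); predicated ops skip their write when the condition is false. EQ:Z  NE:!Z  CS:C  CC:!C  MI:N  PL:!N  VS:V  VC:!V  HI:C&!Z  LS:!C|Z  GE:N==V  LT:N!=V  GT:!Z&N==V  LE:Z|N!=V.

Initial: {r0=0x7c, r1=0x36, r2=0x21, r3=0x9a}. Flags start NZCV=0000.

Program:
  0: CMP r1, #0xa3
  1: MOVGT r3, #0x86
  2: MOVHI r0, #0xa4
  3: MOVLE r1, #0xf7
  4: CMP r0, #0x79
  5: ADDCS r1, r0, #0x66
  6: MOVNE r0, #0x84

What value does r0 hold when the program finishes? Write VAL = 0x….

VAL = 0x84

[0] flags=1001 → (cmp)
[1] flags=1001 GT?T → r3=0x86
[2] flags=1001 HI?F → skip
[3] flags=1001 LE?F → skip
[4] flags=0010 → (cmp)
[5] flags=0010 CS?T → r1=0xe2
[6] flags=0010 NE?T → r0=0x84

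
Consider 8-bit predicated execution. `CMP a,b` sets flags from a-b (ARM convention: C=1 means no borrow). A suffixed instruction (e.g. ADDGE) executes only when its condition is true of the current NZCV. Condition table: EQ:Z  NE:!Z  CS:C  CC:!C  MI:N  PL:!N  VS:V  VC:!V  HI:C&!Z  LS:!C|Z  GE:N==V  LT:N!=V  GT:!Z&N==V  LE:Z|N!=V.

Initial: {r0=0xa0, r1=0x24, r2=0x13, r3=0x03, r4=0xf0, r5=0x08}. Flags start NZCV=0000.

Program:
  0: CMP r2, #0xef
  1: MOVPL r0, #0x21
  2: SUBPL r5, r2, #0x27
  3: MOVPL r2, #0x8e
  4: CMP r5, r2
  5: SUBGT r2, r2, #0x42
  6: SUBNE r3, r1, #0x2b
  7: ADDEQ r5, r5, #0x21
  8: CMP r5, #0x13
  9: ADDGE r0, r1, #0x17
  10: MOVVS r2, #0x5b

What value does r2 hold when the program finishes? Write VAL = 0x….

VAL = 0x4c

[0] flags=0000 → (cmp)
[1] flags=0000 PL?T → r0=0x21
[2] flags=0000 PL?T → r5=0xec
[3] flags=0000 PL?T → r2=0x8e
[4] flags=0010 → (cmp)
[5] flags=0010 GT?T → r2=0x4c
[6] flags=0010 NE?T → r3=0xf9
[7] flags=0010 EQ?F → skip
[8] flags=1010 → (cmp)
[9] flags=1010 GE?F → skip
[10] flags=1010 VS?F → skip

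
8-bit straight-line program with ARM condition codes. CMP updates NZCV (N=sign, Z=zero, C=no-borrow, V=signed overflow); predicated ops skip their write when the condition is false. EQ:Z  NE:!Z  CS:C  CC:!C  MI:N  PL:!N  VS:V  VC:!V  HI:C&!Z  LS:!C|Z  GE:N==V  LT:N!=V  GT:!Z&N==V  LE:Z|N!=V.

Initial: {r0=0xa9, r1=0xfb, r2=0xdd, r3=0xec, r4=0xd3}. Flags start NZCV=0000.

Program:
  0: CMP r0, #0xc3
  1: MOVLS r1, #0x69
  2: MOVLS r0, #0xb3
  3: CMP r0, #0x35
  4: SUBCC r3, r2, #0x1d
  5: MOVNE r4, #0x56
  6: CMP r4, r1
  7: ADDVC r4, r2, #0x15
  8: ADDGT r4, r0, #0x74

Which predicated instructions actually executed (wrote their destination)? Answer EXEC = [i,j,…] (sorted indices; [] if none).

[0] flags=1000 → (cmp)
[1] flags=1000 LS?T → r1=0x69
[2] flags=1000 LS?T → r0=0xb3
[3] flags=0011 → (cmp)
[4] flags=0011 CC?F → skip
[5] flags=0011 NE?T → r4=0x56
[6] flags=1000 → (cmp)
[7] flags=1000 VC?T → r4=0xf2
[8] flags=1000 GT?F → skip

EXEC = [1,2,5,7]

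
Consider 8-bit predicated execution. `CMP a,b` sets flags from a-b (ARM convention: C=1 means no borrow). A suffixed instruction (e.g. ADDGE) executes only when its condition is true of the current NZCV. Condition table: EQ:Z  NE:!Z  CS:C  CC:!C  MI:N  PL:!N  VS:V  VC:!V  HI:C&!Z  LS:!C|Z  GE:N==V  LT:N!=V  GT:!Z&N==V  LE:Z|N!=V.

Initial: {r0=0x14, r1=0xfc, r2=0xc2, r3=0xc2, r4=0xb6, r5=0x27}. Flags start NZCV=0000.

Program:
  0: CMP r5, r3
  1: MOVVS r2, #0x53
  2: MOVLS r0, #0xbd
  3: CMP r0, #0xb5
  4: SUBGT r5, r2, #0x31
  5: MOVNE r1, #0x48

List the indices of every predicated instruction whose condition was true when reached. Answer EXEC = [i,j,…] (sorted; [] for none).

[0] flags=0000 → (cmp)
[1] flags=0000 VS?F → skip
[2] flags=0000 LS?T → r0=0xbd
[3] flags=0010 → (cmp)
[4] flags=0010 GT?T → r5=0x91
[5] flags=0010 NE?T → r1=0x48

EXEC = [2,4,5]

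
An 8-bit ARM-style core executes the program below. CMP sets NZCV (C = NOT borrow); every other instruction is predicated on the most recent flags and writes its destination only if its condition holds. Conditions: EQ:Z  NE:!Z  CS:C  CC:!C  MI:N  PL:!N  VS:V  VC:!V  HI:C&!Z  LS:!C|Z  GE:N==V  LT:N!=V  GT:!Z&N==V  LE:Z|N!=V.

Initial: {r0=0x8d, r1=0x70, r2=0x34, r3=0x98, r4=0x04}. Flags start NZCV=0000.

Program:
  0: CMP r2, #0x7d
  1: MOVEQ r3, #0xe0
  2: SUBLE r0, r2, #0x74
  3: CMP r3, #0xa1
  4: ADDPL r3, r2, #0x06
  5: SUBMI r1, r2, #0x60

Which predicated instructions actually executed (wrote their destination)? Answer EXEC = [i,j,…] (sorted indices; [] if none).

0: ✓ CMP  NZCV=1000
1: · MOVEQ
2: ✓ SUBLE  r0←0xc0
3: ✓ CMP  NZCV=1000
4: · ADDPL
5: ✓ SUBMI  r1←0xd4

EXEC = [2,5]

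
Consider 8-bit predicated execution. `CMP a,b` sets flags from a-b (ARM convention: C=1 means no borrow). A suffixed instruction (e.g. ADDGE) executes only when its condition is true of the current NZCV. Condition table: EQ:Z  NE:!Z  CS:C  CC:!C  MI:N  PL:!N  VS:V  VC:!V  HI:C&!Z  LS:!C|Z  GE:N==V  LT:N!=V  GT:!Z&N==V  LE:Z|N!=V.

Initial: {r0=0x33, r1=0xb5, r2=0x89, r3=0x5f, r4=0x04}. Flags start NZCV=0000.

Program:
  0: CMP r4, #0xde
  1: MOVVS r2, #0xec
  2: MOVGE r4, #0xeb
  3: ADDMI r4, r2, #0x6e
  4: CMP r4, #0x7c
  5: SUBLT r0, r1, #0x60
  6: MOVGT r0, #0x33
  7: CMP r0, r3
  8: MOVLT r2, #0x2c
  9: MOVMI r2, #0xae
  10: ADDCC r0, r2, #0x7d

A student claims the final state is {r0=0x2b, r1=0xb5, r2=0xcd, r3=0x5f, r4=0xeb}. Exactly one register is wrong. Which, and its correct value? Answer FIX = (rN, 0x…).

0: ✓ CMP  NZCV=0000
1: · MOVVS
2: ✓ MOVGE  r4←0xeb
3: · ADDMI
4: ✓ CMP  NZCV=0011
5: ✓ SUBLT  r0←0x55
6: · MOVGT
7: ✓ CMP  NZCV=1000
8: ✓ MOVLT  r2←0x2c
9: ✓ MOVMI  r2←0xae
10: ✓ ADDCC  r0←0x2b

FIX = (r2, 0xae)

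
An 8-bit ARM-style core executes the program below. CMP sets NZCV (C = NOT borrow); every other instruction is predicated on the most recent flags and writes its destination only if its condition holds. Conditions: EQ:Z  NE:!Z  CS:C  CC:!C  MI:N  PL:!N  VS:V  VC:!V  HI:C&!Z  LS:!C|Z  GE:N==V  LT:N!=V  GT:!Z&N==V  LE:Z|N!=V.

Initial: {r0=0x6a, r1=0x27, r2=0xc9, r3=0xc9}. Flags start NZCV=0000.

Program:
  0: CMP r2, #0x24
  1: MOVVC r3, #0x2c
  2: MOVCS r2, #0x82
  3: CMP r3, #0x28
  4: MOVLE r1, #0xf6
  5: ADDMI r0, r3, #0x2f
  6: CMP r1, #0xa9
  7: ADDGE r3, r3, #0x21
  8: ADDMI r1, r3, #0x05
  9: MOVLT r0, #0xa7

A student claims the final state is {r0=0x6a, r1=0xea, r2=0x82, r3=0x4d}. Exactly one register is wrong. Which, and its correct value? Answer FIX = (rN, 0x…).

FIX = (r1, 0x27)

[0] flags=1010 → (cmp)
[1] flags=1010 VC?T → r3=0x2c
[2] flags=1010 CS?T → r2=0x82
[3] flags=0010 → (cmp)
[4] flags=0010 LE?F → skip
[5] flags=0010 MI?F → skip
[6] flags=0000 → (cmp)
[7] flags=0000 GE?T → r3=0x4d
[8] flags=0000 MI?F → skip
[9] flags=0000 LT?F → skip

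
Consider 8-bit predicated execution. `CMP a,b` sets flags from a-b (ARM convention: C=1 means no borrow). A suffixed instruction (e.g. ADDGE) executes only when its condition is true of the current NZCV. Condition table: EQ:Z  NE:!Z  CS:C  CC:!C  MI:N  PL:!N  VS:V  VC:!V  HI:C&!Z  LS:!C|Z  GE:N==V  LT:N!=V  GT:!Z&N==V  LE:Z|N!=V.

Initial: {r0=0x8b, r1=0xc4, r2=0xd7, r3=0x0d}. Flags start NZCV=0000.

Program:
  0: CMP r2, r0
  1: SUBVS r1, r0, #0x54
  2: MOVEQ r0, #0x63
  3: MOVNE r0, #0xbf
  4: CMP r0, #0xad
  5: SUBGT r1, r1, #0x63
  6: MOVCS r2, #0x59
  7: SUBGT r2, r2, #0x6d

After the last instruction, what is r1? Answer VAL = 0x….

VAL = 0x61

0: ✓ CMP  NZCV=0010
1: · SUBVS
2: · MOVEQ
3: ✓ MOVNE  r0←0xbf
4: ✓ CMP  NZCV=0010
5: ✓ SUBGT  r1←0x61
6: ✓ MOVCS  r2←0x59
7: ✓ SUBGT  r2←0xec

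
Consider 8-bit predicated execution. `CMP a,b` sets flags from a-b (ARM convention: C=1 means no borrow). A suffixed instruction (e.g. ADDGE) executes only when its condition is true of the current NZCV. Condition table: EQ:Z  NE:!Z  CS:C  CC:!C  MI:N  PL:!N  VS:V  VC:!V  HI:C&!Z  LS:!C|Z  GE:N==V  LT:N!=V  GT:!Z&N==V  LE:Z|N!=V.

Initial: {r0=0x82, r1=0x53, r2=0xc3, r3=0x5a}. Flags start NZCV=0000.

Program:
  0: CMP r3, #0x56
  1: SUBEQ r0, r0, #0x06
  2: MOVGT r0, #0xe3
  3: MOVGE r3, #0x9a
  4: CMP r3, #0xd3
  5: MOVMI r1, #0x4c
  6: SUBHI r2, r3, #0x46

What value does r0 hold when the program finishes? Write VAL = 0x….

[0] flags=0010 → (cmp)
[1] flags=0010 EQ?F → skip
[2] flags=0010 GT?T → r0=0xe3
[3] flags=0010 GE?T → r3=0x9a
[4] flags=1000 → (cmp)
[5] flags=1000 MI?T → r1=0x4c
[6] flags=1000 HI?F → skip

VAL = 0xe3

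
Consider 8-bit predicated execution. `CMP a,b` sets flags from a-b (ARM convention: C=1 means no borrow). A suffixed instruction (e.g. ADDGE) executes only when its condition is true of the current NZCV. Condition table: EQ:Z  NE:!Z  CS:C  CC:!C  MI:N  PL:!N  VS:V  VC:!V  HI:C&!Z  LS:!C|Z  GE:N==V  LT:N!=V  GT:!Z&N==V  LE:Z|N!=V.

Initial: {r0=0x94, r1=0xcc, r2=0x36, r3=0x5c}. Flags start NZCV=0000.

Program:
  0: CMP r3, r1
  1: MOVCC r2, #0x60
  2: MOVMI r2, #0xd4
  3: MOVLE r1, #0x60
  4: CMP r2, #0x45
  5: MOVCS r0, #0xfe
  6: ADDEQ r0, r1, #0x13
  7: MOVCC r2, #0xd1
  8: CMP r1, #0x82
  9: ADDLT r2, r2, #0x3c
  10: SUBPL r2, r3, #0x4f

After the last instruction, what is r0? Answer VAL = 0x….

0: ✓ CMP  NZCV=1001
1: ✓ MOVCC  r2←0x60
2: ✓ MOVMI  r2←0xd4
3: · MOVLE
4: ✓ CMP  NZCV=1010
5: ✓ MOVCS  r0←0xfe
6: · ADDEQ
7: · MOVCC
8: ✓ CMP  NZCV=0010
9: · ADDLT
10: ✓ SUBPL  r2←0x0d

VAL = 0xfe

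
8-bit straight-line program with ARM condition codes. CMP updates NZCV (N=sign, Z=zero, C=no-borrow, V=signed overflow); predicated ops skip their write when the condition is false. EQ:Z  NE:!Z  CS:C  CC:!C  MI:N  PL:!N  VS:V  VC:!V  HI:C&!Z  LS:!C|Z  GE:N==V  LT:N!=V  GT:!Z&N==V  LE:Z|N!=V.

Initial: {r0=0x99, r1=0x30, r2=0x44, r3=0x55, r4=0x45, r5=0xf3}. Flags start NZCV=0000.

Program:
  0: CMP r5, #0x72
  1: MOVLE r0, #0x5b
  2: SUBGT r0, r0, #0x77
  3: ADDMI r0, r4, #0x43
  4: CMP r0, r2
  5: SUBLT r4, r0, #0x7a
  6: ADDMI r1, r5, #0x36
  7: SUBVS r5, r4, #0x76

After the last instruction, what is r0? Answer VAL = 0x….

0: ✓ CMP  NZCV=1010
1: ✓ MOVLE  r0←0x5b
2: · SUBGT
3: ✓ ADDMI  r0←0x88
4: ✓ CMP  NZCV=0011
5: ✓ SUBLT  r4←0x0e
6: · ADDMI
7: ✓ SUBVS  r5←0x98

VAL = 0x88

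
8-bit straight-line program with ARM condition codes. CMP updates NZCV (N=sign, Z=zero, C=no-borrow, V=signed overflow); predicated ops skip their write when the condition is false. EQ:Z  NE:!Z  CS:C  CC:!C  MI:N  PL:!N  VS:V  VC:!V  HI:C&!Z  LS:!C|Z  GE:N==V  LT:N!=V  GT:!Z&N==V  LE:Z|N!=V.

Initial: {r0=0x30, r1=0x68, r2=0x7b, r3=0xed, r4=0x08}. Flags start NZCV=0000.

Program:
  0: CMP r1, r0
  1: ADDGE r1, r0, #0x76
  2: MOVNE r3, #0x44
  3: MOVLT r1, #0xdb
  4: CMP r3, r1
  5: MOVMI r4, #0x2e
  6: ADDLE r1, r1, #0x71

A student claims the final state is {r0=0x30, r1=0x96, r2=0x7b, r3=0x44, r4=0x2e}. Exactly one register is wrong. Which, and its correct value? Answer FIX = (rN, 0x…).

FIX = (r1, 0xa6)

0: ✓ CMP  NZCV=0010
1: ✓ ADDGE  r1←0xa6
2: ✓ MOVNE  r3←0x44
3: · MOVLT
4: ✓ CMP  NZCV=1001
5: ✓ MOVMI  r4←0x2e
6: · ADDLE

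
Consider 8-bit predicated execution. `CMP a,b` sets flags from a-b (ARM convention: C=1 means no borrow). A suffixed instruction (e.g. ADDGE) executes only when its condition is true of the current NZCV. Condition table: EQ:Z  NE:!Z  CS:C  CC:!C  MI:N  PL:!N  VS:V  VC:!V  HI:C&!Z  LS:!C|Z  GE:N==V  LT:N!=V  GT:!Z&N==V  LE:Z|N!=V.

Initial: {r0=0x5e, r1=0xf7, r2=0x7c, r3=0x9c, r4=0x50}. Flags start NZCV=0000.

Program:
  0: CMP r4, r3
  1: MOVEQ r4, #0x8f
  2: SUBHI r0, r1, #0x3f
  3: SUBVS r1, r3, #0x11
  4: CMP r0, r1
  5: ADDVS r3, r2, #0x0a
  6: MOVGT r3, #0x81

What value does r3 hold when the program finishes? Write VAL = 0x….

VAL = 0x81

[0] flags=1001 → (cmp)
[1] flags=1001 EQ?F → skip
[2] flags=1001 HI?F → skip
[3] flags=1001 VS?T → r1=0x8b
[4] flags=1001 → (cmp)
[5] flags=1001 VS?T → r3=0x86
[6] flags=1001 GT?T → r3=0x81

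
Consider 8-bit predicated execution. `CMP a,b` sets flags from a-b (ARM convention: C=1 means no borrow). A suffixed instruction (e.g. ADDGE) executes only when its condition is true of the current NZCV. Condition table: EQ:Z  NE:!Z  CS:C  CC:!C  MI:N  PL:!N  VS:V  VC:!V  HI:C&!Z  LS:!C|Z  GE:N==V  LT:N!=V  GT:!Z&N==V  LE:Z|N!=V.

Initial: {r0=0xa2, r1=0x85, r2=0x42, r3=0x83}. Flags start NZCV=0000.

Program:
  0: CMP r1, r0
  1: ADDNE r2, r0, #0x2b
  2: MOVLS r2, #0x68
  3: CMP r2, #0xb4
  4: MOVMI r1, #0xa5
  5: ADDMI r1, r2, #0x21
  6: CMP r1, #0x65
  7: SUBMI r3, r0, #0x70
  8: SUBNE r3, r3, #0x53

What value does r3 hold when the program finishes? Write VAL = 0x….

VAL = 0x30

0: ✓ CMP  NZCV=1000
1: ✓ ADDNE  r2←0xcd
2: ✓ MOVLS  r2←0x68
3: ✓ CMP  NZCV=1001
4: ✓ MOVMI  r1←0xa5
5: ✓ ADDMI  r1←0x89
6: ✓ CMP  NZCV=0011
7: · SUBMI
8: ✓ SUBNE  r3←0x30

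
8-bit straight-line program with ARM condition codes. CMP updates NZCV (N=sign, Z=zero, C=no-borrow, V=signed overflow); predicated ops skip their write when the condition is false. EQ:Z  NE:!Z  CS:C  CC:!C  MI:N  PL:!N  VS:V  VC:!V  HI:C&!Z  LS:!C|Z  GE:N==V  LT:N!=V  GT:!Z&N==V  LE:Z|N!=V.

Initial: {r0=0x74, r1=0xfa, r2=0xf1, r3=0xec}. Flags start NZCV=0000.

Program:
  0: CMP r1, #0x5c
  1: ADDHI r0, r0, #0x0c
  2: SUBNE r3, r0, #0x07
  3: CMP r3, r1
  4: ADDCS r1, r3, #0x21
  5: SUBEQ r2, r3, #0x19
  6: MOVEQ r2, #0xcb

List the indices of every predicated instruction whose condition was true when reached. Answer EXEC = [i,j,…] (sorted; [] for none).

EXEC = [1,2]

[0] flags=1010 → (cmp)
[1] flags=1010 HI?T → r0=0x80
[2] flags=1010 NE?T → r3=0x79
[3] flags=0000 → (cmp)
[4] flags=0000 CS?F → skip
[5] flags=0000 EQ?F → skip
[6] flags=0000 EQ?F → skip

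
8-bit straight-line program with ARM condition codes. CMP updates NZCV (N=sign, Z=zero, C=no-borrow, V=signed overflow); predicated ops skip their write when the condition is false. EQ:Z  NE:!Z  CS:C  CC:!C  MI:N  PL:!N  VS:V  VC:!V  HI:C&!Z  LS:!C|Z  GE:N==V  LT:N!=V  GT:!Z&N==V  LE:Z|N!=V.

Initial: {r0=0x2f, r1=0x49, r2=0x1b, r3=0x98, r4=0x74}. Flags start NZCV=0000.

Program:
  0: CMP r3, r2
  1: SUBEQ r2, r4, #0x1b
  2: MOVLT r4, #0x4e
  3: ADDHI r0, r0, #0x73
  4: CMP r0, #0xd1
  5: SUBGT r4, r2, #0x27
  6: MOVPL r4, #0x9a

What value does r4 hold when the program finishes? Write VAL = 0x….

[0] flags=0011 → (cmp)
[1] flags=0011 EQ?F → skip
[2] flags=0011 LT?T → r4=0x4e
[3] flags=0011 HI?T → r0=0xa2
[4] flags=1000 → (cmp)
[5] flags=1000 GT?F → skip
[6] flags=1000 PL?F → skip

VAL = 0x4e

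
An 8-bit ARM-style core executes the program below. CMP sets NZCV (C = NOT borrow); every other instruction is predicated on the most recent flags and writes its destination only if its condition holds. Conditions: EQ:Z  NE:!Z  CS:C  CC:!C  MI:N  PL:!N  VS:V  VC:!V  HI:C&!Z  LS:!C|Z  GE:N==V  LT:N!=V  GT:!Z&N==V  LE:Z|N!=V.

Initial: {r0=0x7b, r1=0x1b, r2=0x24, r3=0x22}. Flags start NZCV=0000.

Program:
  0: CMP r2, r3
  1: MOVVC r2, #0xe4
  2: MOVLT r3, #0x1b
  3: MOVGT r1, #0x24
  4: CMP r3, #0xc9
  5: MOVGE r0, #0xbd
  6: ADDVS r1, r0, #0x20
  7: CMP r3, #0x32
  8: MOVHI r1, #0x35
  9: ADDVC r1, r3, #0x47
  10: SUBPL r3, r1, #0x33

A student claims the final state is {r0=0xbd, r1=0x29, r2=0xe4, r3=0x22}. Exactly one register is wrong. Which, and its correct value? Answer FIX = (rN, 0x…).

FIX = (r1, 0x69)

0: ✓ CMP  NZCV=0010
1: ✓ MOVVC  r2←0xe4
2: · MOVLT
3: ✓ MOVGT  r1←0x24
4: ✓ CMP  NZCV=0000
5: ✓ MOVGE  r0←0xbd
6: · ADDVS
7: ✓ CMP  NZCV=1000
8: · MOVHI
9: ✓ ADDVC  r1←0x69
10: · SUBPL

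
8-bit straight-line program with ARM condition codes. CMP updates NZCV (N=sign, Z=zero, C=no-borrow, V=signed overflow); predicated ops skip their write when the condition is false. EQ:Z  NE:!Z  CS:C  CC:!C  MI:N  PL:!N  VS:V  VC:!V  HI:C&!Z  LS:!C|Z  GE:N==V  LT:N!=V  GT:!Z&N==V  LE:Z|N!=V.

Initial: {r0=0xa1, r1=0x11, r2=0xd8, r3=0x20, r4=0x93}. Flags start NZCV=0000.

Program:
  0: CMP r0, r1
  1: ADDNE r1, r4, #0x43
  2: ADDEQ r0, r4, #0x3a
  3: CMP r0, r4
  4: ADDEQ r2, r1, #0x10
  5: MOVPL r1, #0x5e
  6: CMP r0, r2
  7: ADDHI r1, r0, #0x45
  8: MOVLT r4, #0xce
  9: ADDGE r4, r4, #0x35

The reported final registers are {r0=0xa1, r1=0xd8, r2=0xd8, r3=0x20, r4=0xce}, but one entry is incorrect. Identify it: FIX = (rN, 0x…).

[0] flags=1010 → (cmp)
[1] flags=1010 NE?T → r1=0xd6
[2] flags=1010 EQ?F → skip
[3] flags=0010 → (cmp)
[4] flags=0010 EQ?F → skip
[5] flags=0010 PL?T → r1=0x5e
[6] flags=1000 → (cmp)
[7] flags=1000 HI?F → skip
[8] flags=1000 LT?T → r4=0xce
[9] flags=1000 GE?F → skip

FIX = (r1, 0x5e)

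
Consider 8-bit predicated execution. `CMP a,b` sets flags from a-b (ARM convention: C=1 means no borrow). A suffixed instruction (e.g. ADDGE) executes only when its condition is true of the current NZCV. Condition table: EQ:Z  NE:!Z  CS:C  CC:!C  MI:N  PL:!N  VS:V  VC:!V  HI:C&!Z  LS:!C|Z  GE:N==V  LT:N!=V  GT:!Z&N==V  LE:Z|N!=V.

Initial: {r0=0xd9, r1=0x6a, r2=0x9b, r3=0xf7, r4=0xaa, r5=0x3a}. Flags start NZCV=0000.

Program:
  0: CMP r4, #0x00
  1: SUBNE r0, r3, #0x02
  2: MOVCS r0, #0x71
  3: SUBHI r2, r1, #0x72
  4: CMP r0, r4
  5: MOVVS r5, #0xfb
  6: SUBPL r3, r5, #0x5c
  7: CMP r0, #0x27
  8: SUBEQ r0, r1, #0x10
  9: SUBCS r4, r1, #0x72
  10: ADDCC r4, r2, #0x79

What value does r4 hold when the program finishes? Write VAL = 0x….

0: ✓ CMP  NZCV=1010
1: ✓ SUBNE  r0←0xf5
2: ✓ MOVCS  r0←0x71
3: ✓ SUBHI  r2←0xf8
4: ✓ CMP  NZCV=1001
5: ✓ MOVVS  r5←0xfb
6: · SUBPL
7: ✓ CMP  NZCV=0010
8: · SUBEQ
9: ✓ SUBCS  r4←0xf8
10: · ADDCC

VAL = 0xf8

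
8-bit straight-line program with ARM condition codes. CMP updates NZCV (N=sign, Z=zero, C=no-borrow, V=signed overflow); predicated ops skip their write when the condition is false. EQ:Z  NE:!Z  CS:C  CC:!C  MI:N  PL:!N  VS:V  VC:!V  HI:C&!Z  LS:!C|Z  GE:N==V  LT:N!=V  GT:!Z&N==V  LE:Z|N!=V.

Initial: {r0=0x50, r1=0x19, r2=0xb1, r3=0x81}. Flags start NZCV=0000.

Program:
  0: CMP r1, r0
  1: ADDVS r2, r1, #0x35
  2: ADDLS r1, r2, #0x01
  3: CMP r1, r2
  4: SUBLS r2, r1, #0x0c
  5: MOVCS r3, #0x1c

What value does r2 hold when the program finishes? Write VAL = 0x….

[0] flags=1000 → (cmp)
[1] flags=1000 VS?F → skip
[2] flags=1000 LS?T → r1=0xb2
[3] flags=0010 → (cmp)
[4] flags=0010 LS?F → skip
[5] flags=0010 CS?T → r3=0x1c

VAL = 0xb1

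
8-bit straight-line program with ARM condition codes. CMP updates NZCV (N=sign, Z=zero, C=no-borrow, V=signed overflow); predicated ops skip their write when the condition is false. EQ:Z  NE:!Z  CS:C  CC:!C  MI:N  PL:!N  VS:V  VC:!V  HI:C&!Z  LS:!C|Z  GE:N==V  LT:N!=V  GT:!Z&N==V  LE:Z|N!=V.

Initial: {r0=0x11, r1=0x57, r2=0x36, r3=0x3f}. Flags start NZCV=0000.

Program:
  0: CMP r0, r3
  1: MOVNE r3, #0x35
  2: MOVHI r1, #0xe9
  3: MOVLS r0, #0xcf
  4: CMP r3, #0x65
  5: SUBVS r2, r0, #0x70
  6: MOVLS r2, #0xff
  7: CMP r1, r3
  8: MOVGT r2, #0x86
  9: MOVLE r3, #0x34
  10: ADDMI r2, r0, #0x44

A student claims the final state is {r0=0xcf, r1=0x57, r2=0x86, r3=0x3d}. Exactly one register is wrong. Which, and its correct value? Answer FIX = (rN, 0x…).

FIX = (r3, 0x35)

0: ✓ CMP  NZCV=1000
1: ✓ MOVNE  r3←0x35
2: · MOVHI
3: ✓ MOVLS  r0←0xcf
4: ✓ CMP  NZCV=1000
5: · SUBVS
6: ✓ MOVLS  r2←0xff
7: ✓ CMP  NZCV=0010
8: ✓ MOVGT  r2←0x86
9: · MOVLE
10: · ADDMI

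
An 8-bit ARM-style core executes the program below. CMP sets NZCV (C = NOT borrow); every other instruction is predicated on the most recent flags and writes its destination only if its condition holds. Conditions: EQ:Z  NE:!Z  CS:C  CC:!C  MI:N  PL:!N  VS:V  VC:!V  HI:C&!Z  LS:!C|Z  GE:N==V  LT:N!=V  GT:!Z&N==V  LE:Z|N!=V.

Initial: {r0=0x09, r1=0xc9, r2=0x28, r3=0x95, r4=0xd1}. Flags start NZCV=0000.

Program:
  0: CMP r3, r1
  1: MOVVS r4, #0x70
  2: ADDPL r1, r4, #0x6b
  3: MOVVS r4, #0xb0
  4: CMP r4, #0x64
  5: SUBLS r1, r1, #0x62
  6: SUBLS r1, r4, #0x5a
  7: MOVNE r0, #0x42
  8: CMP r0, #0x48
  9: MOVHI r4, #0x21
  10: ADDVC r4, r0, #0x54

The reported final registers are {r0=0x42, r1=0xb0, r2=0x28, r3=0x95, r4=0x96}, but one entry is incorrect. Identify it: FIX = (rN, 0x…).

0: ✓ CMP  NZCV=1000
1: · MOVVS
2: · ADDPL
3: · MOVVS
4: ✓ CMP  NZCV=0011
5: · SUBLS
6: · SUBLS
7: ✓ MOVNE  r0←0x42
8: ✓ CMP  NZCV=1000
9: · MOVHI
10: ✓ ADDVC  r4←0x96

FIX = (r1, 0xc9)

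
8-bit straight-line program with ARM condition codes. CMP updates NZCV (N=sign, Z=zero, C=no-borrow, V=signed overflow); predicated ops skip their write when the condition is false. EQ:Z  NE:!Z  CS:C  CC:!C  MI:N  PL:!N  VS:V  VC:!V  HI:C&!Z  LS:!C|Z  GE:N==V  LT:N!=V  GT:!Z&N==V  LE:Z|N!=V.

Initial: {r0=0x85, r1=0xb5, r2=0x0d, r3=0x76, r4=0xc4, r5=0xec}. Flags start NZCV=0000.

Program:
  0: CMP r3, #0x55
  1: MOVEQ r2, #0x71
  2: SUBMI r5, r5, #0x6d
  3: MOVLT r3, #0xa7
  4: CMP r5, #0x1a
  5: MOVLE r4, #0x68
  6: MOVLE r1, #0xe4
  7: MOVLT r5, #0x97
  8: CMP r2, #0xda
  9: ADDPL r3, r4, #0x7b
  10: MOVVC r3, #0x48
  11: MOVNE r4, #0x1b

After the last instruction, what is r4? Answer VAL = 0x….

VAL = 0x1b

[0] flags=0010 → (cmp)
[1] flags=0010 EQ?F → skip
[2] flags=0010 MI?F → skip
[3] flags=0010 LT?F → skip
[4] flags=1010 → (cmp)
[5] flags=1010 LE?T → r4=0x68
[6] flags=1010 LE?T → r1=0xe4
[7] flags=1010 LT?T → r5=0x97
[8] flags=0000 → (cmp)
[9] flags=0000 PL?T → r3=0xe3
[10] flags=0000 VC?T → r3=0x48
[11] flags=0000 NE?T → r4=0x1b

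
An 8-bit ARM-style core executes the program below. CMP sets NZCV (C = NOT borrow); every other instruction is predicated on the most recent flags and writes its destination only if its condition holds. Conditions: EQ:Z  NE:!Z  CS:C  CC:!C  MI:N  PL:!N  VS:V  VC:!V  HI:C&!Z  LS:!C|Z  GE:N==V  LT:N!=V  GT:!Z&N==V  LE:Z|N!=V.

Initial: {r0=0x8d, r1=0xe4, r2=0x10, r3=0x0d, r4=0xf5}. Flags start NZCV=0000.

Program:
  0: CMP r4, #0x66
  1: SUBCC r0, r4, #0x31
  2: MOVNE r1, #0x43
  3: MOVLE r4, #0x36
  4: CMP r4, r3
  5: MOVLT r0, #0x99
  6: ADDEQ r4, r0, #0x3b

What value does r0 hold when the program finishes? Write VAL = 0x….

0: ✓ CMP  NZCV=1010
1: · SUBCC
2: ✓ MOVNE  r1←0x43
3: ✓ MOVLE  r4←0x36
4: ✓ CMP  NZCV=0010
5: · MOVLT
6: · ADDEQ

VAL = 0x8d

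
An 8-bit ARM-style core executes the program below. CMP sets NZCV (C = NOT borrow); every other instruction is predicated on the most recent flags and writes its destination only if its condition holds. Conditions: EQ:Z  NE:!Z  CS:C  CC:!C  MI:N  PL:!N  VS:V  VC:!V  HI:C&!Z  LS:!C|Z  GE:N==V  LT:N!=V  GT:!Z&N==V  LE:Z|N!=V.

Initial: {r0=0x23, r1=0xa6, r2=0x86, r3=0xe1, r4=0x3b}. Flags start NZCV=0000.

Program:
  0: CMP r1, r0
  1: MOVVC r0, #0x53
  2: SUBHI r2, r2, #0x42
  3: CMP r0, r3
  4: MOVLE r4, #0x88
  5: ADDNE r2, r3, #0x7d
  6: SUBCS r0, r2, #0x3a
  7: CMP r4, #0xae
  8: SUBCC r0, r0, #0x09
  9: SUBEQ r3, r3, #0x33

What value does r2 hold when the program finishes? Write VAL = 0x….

VAL = 0x5e

[0] flags=1010 → (cmp)
[1] flags=1010 VC?T → r0=0x53
[2] flags=1010 HI?T → r2=0x44
[3] flags=0000 → (cmp)
[4] flags=0000 LE?F → skip
[5] flags=0000 NE?T → r2=0x5e
[6] flags=0000 CS?F → skip
[7] flags=1001 → (cmp)
[8] flags=1001 CC?T → r0=0x4a
[9] flags=1001 EQ?F → skip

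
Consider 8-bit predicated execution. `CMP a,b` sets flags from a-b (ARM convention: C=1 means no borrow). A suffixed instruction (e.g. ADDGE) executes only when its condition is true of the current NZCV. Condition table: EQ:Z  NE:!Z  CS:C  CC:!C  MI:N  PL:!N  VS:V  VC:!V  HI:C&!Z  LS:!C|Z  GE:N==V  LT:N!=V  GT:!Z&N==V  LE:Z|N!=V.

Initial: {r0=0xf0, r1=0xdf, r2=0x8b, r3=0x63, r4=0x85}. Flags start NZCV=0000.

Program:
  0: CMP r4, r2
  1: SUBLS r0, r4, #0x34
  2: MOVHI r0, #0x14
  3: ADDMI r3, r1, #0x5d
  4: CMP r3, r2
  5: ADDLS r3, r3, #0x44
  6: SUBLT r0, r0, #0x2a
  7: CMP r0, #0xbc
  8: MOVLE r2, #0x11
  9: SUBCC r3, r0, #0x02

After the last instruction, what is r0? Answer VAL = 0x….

0: ✓ CMP  NZCV=1000
1: ✓ SUBLS  r0←0x51
2: · MOVHI
3: ✓ ADDMI  r3←0x3c
4: ✓ CMP  NZCV=1001
5: ✓ ADDLS  r3←0x80
6: · SUBLT
7: ✓ CMP  NZCV=1001
8: · MOVLE
9: ✓ SUBCC  r3←0x4f

VAL = 0x51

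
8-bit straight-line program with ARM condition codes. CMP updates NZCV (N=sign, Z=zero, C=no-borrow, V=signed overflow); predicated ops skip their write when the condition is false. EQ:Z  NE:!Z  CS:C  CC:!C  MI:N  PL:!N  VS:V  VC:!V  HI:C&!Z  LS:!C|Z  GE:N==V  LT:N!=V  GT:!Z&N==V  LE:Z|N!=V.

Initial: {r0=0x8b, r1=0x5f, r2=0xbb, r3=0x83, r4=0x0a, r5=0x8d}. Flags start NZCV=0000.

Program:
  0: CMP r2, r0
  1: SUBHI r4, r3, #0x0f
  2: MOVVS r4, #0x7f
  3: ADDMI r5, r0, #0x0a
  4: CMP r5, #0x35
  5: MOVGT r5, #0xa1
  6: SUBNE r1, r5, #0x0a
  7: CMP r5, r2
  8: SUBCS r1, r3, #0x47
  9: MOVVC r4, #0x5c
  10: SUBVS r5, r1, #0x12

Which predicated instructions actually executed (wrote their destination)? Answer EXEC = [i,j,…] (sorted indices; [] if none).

[0] flags=0010 → (cmp)
[1] flags=0010 HI?T → r4=0x74
[2] flags=0010 VS?F → skip
[3] flags=0010 MI?F → skip
[4] flags=0011 → (cmp)
[5] flags=0011 GT?F → skip
[6] flags=0011 NE?T → r1=0x83
[7] flags=1000 → (cmp)
[8] flags=1000 CS?F → skip
[9] flags=1000 VC?T → r4=0x5c
[10] flags=1000 VS?F → skip

EXEC = [1,6,9]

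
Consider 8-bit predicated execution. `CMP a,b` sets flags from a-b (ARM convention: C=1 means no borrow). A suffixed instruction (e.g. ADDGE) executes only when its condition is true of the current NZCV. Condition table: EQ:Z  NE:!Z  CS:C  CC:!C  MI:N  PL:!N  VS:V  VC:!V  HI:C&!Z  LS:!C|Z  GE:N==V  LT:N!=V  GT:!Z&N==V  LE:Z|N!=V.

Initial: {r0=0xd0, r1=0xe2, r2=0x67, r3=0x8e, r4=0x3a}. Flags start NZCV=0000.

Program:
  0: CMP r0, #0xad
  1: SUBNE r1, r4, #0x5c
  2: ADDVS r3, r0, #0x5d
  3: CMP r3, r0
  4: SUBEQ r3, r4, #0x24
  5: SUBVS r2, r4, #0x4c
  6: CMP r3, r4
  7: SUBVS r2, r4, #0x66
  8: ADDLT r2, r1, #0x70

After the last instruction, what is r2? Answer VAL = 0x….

VAL = 0x4e

0: ✓ CMP  NZCV=0010
1: ✓ SUBNE  r1←0xde
2: · ADDVS
3: ✓ CMP  NZCV=1000
4: · SUBEQ
5: · SUBVS
6: ✓ CMP  NZCV=0011
7: ✓ SUBVS  r2←0xd4
8: ✓ ADDLT  r2←0x4e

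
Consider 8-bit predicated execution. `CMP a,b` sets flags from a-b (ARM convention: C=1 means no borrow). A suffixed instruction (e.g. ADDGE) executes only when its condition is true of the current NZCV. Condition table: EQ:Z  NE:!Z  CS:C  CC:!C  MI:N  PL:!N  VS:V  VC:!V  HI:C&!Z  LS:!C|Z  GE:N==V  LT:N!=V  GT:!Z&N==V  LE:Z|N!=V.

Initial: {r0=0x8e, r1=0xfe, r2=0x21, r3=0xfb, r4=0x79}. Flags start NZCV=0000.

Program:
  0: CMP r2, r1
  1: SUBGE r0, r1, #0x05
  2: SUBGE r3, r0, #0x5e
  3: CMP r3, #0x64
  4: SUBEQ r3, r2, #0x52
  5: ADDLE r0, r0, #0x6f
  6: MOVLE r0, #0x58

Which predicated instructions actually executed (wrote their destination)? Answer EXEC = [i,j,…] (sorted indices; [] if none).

0: ✓ CMP  NZCV=0000
1: ✓ SUBGE  r0←0xf9
2: ✓ SUBGE  r3←0x9b
3: ✓ CMP  NZCV=0011
4: · SUBEQ
5: ✓ ADDLE  r0←0x68
6: ✓ MOVLE  r0←0x58

EXEC = [1,2,5,6]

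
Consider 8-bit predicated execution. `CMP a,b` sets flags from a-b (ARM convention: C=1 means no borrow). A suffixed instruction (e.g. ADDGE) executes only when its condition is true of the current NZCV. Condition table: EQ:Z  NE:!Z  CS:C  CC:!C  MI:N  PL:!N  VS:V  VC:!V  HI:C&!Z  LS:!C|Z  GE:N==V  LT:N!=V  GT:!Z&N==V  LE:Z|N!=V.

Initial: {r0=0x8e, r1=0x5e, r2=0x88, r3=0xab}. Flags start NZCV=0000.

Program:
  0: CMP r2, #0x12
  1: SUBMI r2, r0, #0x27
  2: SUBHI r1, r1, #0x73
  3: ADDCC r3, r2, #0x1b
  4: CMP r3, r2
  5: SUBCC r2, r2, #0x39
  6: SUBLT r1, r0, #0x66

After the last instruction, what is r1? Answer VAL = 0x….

VAL = 0xeb

[0] flags=0011 → (cmp)
[1] flags=0011 MI?F → skip
[2] flags=0011 HI?T → r1=0xeb
[3] flags=0011 CC?F → skip
[4] flags=0010 → (cmp)
[5] flags=0010 CC?F → skip
[6] flags=0010 LT?F → skip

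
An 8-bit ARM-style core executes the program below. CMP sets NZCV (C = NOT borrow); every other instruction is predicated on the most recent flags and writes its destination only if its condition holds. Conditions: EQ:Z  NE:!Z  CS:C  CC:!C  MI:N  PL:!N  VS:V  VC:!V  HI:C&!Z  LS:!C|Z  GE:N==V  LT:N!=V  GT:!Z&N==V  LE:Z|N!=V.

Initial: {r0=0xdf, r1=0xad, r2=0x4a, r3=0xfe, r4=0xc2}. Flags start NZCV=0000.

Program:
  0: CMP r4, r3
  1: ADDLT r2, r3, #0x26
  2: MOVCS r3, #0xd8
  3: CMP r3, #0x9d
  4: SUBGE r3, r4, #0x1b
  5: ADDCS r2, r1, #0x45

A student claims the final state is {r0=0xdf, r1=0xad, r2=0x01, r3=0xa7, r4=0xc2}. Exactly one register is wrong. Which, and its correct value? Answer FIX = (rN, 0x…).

0: ✓ CMP  NZCV=1000
1: ✓ ADDLT  r2←0x24
2: · MOVCS
3: ✓ CMP  NZCV=0010
4: ✓ SUBGE  r3←0xa7
5: ✓ ADDCS  r2←0xf2

FIX = (r2, 0xf2)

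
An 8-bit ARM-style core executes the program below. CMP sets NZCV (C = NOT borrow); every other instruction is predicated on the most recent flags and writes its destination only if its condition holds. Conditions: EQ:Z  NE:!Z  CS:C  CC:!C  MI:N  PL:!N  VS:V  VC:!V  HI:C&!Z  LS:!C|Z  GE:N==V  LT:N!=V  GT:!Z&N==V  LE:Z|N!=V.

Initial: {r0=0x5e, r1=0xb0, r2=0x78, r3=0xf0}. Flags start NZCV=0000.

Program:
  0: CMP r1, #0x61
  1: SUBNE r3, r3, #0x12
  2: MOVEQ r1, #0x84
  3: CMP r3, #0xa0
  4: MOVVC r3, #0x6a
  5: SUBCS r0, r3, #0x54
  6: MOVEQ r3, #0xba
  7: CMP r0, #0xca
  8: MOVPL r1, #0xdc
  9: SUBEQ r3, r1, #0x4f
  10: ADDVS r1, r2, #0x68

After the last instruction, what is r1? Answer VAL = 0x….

0: ✓ CMP  NZCV=0011
1: ✓ SUBNE  r3←0xde
2: · MOVEQ
3: ✓ CMP  NZCV=0010
4: ✓ MOVVC  r3←0x6a
5: ✓ SUBCS  r0←0x16
6: · MOVEQ
7: ✓ CMP  NZCV=0000
8: ✓ MOVPL  r1←0xdc
9: · SUBEQ
10: · ADDVS

VAL = 0xdc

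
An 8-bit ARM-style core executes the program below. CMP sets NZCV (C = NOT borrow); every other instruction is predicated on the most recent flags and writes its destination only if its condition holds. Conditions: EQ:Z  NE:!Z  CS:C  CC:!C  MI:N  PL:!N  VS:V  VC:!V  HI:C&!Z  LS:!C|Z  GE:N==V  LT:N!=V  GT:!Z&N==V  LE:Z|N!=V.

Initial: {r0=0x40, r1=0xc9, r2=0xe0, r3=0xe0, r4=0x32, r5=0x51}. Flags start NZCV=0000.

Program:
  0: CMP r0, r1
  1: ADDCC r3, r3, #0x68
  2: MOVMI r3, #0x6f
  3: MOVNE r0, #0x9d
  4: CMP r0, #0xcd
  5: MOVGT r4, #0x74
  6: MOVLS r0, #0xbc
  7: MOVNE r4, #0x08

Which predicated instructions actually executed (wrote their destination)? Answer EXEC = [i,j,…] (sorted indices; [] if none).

[0] flags=0000 → (cmp)
[1] flags=0000 CC?T → r3=0x48
[2] flags=0000 MI?F → skip
[3] flags=0000 NE?T → r0=0x9d
[4] flags=1000 → (cmp)
[5] flags=1000 GT?F → skip
[6] flags=1000 LS?T → r0=0xbc
[7] flags=1000 NE?T → r4=0x08

EXEC = [1,3,6,7]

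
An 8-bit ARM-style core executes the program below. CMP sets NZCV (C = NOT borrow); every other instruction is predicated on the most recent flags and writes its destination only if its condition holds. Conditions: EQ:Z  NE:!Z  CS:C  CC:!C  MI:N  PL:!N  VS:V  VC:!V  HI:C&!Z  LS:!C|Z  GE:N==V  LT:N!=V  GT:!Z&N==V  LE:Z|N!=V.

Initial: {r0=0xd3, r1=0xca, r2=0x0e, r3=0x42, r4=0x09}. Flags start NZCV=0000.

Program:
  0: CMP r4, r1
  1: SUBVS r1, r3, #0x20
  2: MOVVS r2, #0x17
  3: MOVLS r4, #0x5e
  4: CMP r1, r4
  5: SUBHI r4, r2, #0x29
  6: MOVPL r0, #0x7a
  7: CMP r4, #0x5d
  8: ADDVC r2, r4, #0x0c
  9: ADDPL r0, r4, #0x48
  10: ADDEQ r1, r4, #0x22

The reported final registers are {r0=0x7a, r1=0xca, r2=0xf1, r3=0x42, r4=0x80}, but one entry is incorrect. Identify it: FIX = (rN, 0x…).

FIX = (r4, 0xe5)

[0] flags=0000 → (cmp)
[1] flags=0000 VS?F → skip
[2] flags=0000 VS?F → skip
[3] flags=0000 LS?T → r4=0x5e
[4] flags=0011 → (cmp)
[5] flags=0011 HI?T → r4=0xe5
[6] flags=0011 PL?T → r0=0x7a
[7] flags=1010 → (cmp)
[8] flags=1010 VC?T → r2=0xf1
[9] flags=1010 PL?F → skip
[10] flags=1010 EQ?F → skip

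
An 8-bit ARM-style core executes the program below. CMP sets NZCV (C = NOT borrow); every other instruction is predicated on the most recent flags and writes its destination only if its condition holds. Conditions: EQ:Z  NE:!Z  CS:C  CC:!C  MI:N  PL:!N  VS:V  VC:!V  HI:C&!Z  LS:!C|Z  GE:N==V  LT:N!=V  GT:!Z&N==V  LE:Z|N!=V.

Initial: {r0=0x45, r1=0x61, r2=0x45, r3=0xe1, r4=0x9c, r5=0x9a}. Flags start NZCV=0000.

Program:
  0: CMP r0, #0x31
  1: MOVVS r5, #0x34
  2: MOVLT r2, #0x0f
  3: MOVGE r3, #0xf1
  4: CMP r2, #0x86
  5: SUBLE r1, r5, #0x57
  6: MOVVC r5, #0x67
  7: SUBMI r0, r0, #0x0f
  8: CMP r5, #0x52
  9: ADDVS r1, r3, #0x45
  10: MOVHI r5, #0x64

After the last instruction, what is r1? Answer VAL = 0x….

0: ✓ CMP  NZCV=0010
1: · MOVVS
2: · MOVLT
3: ✓ MOVGE  r3←0xf1
4: ✓ CMP  NZCV=1001
5: · SUBLE
6: · MOVVC
7: ✓ SUBMI  r0←0x36
8: ✓ CMP  NZCV=0011
9: ✓ ADDVS  r1←0x36
10: ✓ MOVHI  r5←0x64

VAL = 0x36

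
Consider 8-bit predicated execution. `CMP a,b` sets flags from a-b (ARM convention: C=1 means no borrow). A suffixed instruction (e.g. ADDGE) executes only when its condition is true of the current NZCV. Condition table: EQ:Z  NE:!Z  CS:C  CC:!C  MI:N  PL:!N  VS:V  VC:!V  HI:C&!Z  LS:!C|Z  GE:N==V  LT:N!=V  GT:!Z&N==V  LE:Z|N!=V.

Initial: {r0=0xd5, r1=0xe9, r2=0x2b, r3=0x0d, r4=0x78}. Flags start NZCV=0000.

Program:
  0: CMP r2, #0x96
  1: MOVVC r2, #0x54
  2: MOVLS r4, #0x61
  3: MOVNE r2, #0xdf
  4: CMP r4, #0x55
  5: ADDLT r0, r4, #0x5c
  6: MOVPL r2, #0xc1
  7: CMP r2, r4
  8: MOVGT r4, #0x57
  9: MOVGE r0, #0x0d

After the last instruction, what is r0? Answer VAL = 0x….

0: ✓ CMP  NZCV=1001
1: · MOVVC
2: ✓ MOVLS  r4←0x61
3: ✓ MOVNE  r2←0xdf
4: ✓ CMP  NZCV=0010
5: · ADDLT
6: ✓ MOVPL  r2←0xc1
7: ✓ CMP  NZCV=0011
8: · MOVGT
9: · MOVGE

VAL = 0xd5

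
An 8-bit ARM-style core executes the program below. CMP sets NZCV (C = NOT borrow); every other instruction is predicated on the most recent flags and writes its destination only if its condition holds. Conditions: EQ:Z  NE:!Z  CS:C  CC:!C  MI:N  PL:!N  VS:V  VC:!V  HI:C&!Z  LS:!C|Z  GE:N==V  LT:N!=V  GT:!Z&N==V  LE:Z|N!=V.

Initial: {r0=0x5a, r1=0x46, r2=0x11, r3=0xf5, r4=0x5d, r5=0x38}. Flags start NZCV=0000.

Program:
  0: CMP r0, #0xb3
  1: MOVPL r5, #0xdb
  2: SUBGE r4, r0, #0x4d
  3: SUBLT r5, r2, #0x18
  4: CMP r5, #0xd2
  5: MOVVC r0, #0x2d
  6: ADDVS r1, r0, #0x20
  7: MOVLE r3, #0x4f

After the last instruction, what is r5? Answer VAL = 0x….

VAL = 0x38

[0] flags=1001 → (cmp)
[1] flags=1001 PL?F → skip
[2] flags=1001 GE?T → r4=0x0d
[3] flags=1001 LT?F → skip
[4] flags=0000 → (cmp)
[5] flags=0000 VC?T → r0=0x2d
[6] flags=0000 VS?F → skip
[7] flags=0000 LE?F → skip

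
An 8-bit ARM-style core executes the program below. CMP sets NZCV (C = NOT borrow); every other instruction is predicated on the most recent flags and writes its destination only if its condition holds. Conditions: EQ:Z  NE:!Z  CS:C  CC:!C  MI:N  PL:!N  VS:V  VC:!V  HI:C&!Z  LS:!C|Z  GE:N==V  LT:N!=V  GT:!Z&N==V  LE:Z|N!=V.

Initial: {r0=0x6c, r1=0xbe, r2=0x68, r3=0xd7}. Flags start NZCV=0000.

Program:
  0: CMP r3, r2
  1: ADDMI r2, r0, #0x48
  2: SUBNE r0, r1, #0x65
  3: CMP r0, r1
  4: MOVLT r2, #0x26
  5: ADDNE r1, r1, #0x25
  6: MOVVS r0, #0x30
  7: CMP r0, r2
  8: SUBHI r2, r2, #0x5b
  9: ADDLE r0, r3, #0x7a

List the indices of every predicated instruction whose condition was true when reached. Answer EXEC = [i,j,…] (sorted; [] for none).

EXEC = [2,5,6,9]

0: ✓ CMP  NZCV=0011
1: · ADDMI
2: ✓ SUBNE  r0←0x59
3: ✓ CMP  NZCV=1001
4: · MOVLT
5: ✓ ADDNE  r1←0xe3
6: ✓ MOVVS  r0←0x30
7: ✓ CMP  NZCV=1000
8: · SUBHI
9: ✓ ADDLE  r0←0x51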